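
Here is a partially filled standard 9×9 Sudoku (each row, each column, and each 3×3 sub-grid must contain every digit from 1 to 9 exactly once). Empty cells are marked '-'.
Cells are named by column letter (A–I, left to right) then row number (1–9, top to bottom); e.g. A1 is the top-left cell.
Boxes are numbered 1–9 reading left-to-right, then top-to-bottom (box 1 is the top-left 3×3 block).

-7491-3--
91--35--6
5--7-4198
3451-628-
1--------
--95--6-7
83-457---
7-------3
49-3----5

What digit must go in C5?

Cell C5 itself could take any of {2, 6, 7, 8} by direct elimination.
Consider where 7 can go in box 4.
B5 is out (column B already has a 7).
A6 is out (row 6 already has a 7).
B6 is out (row 6 already has a 7).
So the only cell in box 4 that can hold 7 is C5.
Therefore C5 = 7.

7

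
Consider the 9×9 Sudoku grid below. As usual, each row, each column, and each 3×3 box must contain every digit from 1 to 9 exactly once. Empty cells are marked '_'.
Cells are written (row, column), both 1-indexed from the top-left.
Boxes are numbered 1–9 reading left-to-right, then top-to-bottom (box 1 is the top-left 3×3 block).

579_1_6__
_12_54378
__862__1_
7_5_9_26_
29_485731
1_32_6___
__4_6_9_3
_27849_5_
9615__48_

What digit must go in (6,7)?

8

Cell (6,7) itself could take any of {5, 8} by direct elimination.
Consider where 8 can go in box 6.
(4,9) is out (column 9 already has a 8).
(6,8) is out (column 8 already has a 8).
(6,9) is out (column 9 already has a 8).
So the only cell in box 6 that can hold 8 is (6,7).
Therefore (6,7) = 8.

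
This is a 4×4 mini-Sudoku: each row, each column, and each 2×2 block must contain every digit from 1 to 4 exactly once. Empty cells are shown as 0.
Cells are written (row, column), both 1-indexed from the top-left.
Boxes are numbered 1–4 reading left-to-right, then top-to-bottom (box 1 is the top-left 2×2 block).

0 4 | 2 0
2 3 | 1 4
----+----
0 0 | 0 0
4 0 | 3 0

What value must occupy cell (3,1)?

Cell (3,1) itself could take any of {1, 3} by direct elimination.
Consider where 3 can go in column 1.
(1,1) is out (box 1 already has a 3).
So the only cell in column 1 that can hold 3 is (3,1).
Therefore (3,1) = 3.

3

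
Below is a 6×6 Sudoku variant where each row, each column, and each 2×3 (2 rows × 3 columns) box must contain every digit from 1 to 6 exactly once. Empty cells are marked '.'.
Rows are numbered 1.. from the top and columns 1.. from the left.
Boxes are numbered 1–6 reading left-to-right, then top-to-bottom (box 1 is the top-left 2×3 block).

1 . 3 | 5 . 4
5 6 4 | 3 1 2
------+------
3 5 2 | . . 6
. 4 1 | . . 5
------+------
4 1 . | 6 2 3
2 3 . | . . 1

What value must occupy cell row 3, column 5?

4

Row 3 already contains {2, 3, 5, 6}.
Column 5 already contains {1, 2}.
Its 2×3 block (box 4) already contains {5, 6}.
The only value from 1–6 not eliminated is 4, so row 3, column 5 = 4.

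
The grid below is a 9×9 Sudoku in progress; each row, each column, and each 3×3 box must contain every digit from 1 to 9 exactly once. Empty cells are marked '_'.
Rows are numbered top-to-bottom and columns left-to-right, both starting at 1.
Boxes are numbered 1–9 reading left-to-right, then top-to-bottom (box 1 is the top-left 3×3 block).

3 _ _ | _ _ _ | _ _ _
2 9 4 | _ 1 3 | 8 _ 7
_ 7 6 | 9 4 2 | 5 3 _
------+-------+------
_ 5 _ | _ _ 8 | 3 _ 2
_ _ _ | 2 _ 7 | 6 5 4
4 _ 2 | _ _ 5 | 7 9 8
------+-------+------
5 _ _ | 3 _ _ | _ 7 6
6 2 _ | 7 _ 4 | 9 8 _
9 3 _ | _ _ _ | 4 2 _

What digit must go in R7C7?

Row 7 already contains {3, 5, 6, 7}.
Column 7 already contains {3, 4, 5, 6, 7, 8, 9}.
Its 3×3 block (box 9) already contains {2, 4, 6, 7, 8, 9}.
The only value from 1–9 not eliminated is 1, so R7C7 = 1.

1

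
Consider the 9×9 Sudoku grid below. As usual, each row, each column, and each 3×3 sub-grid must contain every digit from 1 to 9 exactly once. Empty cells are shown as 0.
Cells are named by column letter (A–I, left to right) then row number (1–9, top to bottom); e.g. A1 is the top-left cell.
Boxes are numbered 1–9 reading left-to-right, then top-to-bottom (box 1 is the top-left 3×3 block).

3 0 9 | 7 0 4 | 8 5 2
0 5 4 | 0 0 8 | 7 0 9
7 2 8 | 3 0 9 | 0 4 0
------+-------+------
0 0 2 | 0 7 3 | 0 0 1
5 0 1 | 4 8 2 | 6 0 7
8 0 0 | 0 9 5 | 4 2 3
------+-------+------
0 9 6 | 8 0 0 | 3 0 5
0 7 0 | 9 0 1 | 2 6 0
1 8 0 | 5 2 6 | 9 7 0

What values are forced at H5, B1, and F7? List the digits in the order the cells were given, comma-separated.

For H5:
  Row 5 already contains {1, 2, 4, 5, 6, 7, 8}.
  Column H already contains {2, 4, 5, 6, 7}.
  Its 3×3 block (box 6) already contains {1, 2, 3, 4, 6, 7}.
  The only value from 1–9 not eliminated is 9, so H5 = 9.
For B1:
  Consider where 1 can go in box 1.
  A2 is out (column A already has a 1).
  So the only cell in box 1 that can hold 1 is B1.
  So B1 = 1.
For F7:
  Row 7 already contains {3, 5, 6, 8, 9}.
  Column F already contains {1, 2, 3, 4, 5, 6, 8, 9}.
  Its 3×3 block (box 8) already contains {1, 2, 5, 6, 8, 9}.
  The only value from 1–9 not eliminated is 7, so F7 = 7.

9,1,7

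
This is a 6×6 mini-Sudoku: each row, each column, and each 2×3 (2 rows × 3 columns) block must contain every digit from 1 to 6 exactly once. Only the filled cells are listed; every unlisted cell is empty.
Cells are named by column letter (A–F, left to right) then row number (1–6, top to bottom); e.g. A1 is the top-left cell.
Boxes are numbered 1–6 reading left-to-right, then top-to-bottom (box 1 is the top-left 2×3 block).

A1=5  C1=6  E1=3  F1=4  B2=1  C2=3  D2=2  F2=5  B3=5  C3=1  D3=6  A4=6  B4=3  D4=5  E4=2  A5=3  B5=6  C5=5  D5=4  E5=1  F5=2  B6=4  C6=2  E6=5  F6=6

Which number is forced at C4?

Row 4 already contains {2, 3, 5, 6}.
Column C already contains {1, 2, 3, 5, 6}.
Its 2×3 block (box 3) already contains {1, 3, 5, 6}.
The only value from 1–6 not eliminated is 4, so C4 = 4.

4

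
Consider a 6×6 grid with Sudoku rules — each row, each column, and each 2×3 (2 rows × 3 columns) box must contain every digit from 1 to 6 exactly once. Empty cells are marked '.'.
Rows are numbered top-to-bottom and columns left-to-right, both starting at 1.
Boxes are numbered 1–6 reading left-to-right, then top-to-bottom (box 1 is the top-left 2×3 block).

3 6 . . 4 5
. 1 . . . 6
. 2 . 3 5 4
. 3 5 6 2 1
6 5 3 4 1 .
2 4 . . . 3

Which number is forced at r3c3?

6

Cell r3c3 itself could take any of {1, 6} by direct elimination.
Consider where 6 can go in column 3.
r1c3 is out (row 1 already has a 6).
r2c3 is out (row 2 already has a 6).
r6c3 is out (box 5 already has a 6).
So the only cell in column 3 that can hold 6 is r3c3.
Therefore r3c3 = 6.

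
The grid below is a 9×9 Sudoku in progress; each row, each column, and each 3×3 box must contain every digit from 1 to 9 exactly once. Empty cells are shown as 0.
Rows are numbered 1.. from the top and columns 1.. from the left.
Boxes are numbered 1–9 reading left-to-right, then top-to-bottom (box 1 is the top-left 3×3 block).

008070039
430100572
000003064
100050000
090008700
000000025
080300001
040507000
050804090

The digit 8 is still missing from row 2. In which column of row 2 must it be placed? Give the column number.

5

Consider where 8 can go in row 2.
row 2, column 3 is out (column 3 already has a 8).
row 2, column 6 is out (column 6 already has a 8).
So the only cell in row 2 that can hold 8 is row 2, column 5.
That is column 5.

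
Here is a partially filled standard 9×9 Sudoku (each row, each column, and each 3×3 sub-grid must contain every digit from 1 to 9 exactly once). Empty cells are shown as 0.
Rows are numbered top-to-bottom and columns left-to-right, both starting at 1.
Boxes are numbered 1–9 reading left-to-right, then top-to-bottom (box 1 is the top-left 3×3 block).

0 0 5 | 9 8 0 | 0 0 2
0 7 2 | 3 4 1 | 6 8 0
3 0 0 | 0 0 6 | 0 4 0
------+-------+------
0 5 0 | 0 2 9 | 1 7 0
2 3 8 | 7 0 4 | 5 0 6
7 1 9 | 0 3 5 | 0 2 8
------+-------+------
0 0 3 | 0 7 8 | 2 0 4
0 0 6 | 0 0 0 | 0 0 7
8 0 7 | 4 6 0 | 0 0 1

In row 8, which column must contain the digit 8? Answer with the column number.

7

Consider where 8 can go in row 8.
R8C1 is out (column 1 already has a 8). R8C2 is out (box 7 already has a 8). R8C4 is out (box 8 already has a 8). R8C5 is out (column 5 already has a 8). The remaining empty cells in row 8 are similarly blocked.
So the only cell in row 8 that can hold 8 is R8C7.
That is column 7.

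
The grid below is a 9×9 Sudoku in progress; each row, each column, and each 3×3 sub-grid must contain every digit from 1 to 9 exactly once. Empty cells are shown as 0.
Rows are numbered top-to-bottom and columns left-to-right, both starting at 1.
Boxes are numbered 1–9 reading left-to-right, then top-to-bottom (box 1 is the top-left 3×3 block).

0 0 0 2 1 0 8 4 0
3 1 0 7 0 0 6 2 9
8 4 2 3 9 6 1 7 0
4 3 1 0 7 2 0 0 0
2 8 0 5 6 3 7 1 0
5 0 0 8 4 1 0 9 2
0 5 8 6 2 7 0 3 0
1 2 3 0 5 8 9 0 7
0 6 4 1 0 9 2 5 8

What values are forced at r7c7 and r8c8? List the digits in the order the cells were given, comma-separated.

4,6

For r7c7:
  Row 7 already contains {2, 3, 5, 6, 7, 8}.
  Column 7 already contains {1, 2, 6, 7, 8, 9}.
  Its 3×3 block (box 9) already contains {2, 3, 5, 7, 8, 9}.
  The only value from 1–9 not eliminated is 4, so r7c7 = 4.
For r8c8:
  Row 8 already contains {1, 2, 3, 5, 7, 8, 9}.
  Column 8 already contains {1, 2, 3, 4, 5, 7, 9}.
  Its 3×3 block (box 9) already contains {2, 3, 5, 7, 8, 9}.
  The only value from 1–9 not eliminated is 6, so r8c8 = 6.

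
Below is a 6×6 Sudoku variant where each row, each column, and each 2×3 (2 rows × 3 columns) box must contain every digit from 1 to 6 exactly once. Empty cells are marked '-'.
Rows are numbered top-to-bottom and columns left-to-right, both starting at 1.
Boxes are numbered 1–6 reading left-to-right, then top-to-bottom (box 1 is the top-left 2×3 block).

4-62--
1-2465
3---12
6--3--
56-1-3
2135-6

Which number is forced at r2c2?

3

Row 2 already contains {1, 2, 4, 5, 6}.
Column 2 already contains {1, 6}.
Its 2×3 block (box 1) already contains {1, 2, 4, 6}.
The only value from 1–6 not eliminated is 3, so r2c2 = 3.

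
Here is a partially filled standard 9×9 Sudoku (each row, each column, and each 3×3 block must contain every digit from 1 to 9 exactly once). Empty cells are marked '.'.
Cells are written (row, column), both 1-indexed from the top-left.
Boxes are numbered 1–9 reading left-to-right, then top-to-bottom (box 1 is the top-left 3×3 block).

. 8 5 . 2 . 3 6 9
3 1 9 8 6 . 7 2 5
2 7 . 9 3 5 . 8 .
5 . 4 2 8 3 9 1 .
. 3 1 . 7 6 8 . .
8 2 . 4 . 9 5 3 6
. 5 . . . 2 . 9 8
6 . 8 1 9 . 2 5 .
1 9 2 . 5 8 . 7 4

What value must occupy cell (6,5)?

Row 6 already contains {2, 3, 4, 5, 6, 8, 9}.
Column 5 already contains {2, 3, 5, 6, 7, 8, 9}.
Its 3×3 block (box 5) already contains {2, 3, 4, 6, 7, 8, 9}.
The only value from 1–9 not eliminated is 1, so (6,5) = 1.

1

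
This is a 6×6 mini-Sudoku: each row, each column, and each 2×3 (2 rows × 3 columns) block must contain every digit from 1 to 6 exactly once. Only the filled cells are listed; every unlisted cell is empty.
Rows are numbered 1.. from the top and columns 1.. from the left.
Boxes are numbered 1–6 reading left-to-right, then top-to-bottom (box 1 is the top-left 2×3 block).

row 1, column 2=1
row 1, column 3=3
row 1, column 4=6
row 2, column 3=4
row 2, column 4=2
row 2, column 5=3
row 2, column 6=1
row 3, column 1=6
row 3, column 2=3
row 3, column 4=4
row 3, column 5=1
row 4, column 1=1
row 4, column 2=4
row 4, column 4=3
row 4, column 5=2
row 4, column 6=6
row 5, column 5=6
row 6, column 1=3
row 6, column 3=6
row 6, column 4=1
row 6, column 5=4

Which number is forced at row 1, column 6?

Cell row 1, column 6 itself could take any of {4, 5} by direct elimination.
Consider where 4 can go in box 2.
row 1, column 5 is out (column 5 already has a 4).
So the only cell in box 2 that can hold 4 is row 1, column 6.
Therefore row 1, column 6 = 4.

4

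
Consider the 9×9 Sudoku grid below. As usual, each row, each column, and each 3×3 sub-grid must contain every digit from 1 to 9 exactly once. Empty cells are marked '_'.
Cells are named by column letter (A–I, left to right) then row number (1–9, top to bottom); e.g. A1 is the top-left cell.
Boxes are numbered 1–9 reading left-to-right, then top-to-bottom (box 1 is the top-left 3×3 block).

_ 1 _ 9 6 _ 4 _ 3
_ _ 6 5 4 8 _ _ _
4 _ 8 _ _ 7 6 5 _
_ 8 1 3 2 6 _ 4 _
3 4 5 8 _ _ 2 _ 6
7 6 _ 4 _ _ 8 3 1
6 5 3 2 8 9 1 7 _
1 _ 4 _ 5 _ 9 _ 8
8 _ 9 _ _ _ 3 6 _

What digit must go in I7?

Row 7 already contains {1, 2, 3, 5, 6, 7, 8, 9}.
Column I already contains {1, 3, 6, 8}.
Its 3×3 block (box 9) already contains {1, 3, 6, 7, 8, 9}.
The only value from 1–9 not eliminated is 4, so I7 = 4.

4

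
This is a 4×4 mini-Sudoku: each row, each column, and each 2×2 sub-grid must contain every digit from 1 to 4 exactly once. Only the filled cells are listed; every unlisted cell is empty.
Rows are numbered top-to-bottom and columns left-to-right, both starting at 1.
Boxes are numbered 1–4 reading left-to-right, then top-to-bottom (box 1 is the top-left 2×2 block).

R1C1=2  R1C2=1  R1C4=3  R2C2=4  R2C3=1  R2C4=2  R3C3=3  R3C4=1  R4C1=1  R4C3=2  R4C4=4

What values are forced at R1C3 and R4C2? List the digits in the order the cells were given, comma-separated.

For R1C3:
  Row 1 already contains {1, 2, 3}.
  Column 3 already contains {1, 2, 3}.
  Its 2×2 block (box 2) already contains {1, 2, 3}.
  The only value from 1–4 not eliminated is 4, so R1C3 = 4.
For R4C2:
  Row 4 already contains {1, 2, 4}.
  Column 2 already contains {1, 4}.
  Its 2×2 block (box 3) already contains {1}.
  The only value from 1–4 not eliminated is 3, so R4C2 = 3.

4,3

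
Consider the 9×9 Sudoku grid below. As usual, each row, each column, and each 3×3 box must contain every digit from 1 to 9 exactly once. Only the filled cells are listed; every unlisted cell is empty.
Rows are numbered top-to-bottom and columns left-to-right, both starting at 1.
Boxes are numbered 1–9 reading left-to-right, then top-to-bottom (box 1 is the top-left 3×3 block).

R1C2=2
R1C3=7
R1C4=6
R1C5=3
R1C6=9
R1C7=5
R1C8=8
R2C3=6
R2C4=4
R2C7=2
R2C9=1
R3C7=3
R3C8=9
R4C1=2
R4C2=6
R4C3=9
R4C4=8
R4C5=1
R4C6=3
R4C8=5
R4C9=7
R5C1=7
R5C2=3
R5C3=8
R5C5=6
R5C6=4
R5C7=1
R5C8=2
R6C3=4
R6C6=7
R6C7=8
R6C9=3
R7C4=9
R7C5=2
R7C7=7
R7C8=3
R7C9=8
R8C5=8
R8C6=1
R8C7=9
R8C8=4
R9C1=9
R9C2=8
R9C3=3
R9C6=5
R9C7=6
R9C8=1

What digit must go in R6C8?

Row 6 already contains {3, 4, 7, 8}.
Column 8 already contains {1, 2, 3, 4, 5, 8, 9}.
Its 3×3 block (box 6) already contains {1, 2, 3, 5, 7, 8}.
The only value from 1–9 not eliminated is 6, so R6C8 = 6.

6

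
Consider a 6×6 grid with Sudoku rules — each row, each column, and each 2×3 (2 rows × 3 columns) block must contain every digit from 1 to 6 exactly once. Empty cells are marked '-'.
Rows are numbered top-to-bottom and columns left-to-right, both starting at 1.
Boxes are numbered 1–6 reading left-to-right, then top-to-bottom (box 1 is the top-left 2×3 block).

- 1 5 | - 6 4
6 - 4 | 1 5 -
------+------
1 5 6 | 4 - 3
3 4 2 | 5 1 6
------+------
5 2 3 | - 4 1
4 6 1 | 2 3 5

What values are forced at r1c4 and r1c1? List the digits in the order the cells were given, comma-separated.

For r1c4:
  Row 1 already contains {1, 4, 5, 6}.
  Column 4 already contains {1, 2, 4, 5}.
  Its 2×3 block (box 2) already contains {1, 4, 5, 6}.
  The only value from 1–6 not eliminated is 3, so r1c4 = 3.
For r1c1:
  Row 1 already contains {1, 4, 5, 6}.
  Column 1 already contains {1, 3, 4, 5, 6}.
  Its 2×3 block (box 1) already contains {1, 4, 5, 6}.
  The only value from 1–6 not eliminated is 2, so r1c1 = 2.

3,2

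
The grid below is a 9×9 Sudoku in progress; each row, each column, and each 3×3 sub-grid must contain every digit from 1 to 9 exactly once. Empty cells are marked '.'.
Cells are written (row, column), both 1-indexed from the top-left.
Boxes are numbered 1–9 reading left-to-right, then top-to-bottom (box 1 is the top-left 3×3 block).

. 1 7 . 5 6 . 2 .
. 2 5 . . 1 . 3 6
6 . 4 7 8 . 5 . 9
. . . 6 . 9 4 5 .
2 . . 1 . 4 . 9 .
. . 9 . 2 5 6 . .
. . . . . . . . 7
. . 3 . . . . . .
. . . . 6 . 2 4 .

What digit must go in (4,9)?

2

Cell (4,9) itself could take any of {1, 2, 3, 8} by direct elimination.
Consider where 2 can go in column 9.
(1,9) is out (row 1 already has a 2).
(5,9) is out (row 5 already has a 2).
(6,9) is out (row 6 already has a 2).
(8,9) is out (box 9 already has a 2).
(9,9) is out (row 9 already has a 2).
So the only cell in column 9 that can hold 2 is (4,9).
Therefore (4,9) = 2.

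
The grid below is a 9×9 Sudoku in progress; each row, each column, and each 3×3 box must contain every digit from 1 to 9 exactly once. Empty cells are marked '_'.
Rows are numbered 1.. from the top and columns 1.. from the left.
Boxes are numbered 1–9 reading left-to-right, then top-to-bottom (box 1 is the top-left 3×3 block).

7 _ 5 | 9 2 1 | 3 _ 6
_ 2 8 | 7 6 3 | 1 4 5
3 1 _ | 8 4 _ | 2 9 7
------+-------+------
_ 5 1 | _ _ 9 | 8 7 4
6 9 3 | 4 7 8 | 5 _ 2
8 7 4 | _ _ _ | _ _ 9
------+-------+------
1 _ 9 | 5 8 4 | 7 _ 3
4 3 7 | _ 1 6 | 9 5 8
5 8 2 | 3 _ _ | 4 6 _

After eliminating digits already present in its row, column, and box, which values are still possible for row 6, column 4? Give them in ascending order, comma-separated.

Row 6 already contains {4, 7, 8, 9}.
Column 4 already contains {3, 4, 5, 7, 8, 9}.
Its 3×3 block (box 5) already contains {4, 7, 8, 9}.
Removing those from 1–9 leaves {1, 2, 6} as the candidates for row 6, column 4.

1,2,6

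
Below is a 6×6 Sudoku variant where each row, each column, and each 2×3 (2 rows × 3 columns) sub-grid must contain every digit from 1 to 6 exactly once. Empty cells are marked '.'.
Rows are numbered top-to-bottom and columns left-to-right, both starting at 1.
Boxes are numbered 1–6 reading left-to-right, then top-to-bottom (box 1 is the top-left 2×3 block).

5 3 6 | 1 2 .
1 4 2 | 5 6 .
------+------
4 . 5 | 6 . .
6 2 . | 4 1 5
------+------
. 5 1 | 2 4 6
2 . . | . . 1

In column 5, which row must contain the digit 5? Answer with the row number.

Consider where 5 can go in column 5.
r3c5 is out (row 3 already has a 5).
So the only cell in column 5 that can hold 5 is r6c5.
That is row 6.

6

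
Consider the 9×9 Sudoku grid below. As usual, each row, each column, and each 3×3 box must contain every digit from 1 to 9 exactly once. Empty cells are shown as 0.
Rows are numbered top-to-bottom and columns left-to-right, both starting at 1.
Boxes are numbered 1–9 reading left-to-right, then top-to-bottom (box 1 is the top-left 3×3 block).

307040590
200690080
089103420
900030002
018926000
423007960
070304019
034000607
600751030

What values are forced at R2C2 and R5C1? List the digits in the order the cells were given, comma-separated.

4,7

For R2C2:
  Consider where 4 can go in box 1.
  R1C2 is out (row 1 already has a 4).
  R2C3 is out (column 3 already has a 4).
  R3C1 is out (row 3 already has a 4).
  So the only cell in box 1 that can hold 4 is R2C2.
  So R2C2 = 4.
For R5C1:
  Consider where 7 can go in column 1.
  R3C1 is out (box 1 already has a 7).
  R7C1 is out (row 7 already has a 7).
  R8C1 is out (row 8 already has a 7).
  So the only cell in column 1 that can hold 7 is R5C1.
  So R5C1 = 7.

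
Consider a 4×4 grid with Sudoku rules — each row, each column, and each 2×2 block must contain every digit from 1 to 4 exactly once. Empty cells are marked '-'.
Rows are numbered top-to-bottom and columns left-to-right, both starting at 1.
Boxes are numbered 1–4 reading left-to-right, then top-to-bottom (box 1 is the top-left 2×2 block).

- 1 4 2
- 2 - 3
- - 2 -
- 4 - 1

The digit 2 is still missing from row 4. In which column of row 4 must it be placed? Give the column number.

1

Consider where 2 can go in row 4.
r4c3 is out (column 3 already has a 2).
So the only cell in row 4 that can hold 2 is r4c1.
That is column 1.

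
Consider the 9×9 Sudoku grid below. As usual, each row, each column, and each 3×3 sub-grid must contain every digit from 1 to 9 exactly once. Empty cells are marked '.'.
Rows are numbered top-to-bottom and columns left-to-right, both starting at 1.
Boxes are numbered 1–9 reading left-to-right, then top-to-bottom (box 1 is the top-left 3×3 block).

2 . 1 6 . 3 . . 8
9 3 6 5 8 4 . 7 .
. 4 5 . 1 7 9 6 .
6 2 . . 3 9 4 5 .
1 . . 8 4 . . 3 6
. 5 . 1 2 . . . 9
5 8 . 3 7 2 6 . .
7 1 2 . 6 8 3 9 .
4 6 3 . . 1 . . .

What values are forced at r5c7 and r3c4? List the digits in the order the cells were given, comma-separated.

For r5c7:
  Consider where 2 can go in box 6.
  r4c9 is out (row 4 already has a 2).
  r6c7 is out (row 6 already has a 2).
  r6c8 is out (row 6 already has a 2).
  So the only cell in box 6 that can hold 2 is r5c7.
  So r5c7 = 2.
For r3c4:
  Row 3 already contains {1, 4, 5, 6, 7, 9}.
  Column 4 already contains {1, 3, 5, 6, 8}.
  Its 3×3 block (box 2) already contains {1, 3, 4, 5, 6, 7, 8}.
  The only value from 1–9 not eliminated is 2, so r3c4 = 2.

2,2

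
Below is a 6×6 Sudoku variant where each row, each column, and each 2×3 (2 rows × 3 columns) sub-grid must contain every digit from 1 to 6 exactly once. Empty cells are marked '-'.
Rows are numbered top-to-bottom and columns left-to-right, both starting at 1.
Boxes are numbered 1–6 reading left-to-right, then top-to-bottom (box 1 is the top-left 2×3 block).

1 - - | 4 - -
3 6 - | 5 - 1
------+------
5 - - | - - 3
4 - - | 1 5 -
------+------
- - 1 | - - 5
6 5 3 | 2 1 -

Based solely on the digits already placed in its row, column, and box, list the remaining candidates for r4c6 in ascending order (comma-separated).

Row 4 already contains {1, 4, 5}.
Column 6 already contains {1, 3, 5}.
Its 2×3 block (box 4) already contains {1, 3, 5}.
Removing those from 1–6 leaves {2, 6} as the candidates for r4c6.

2,6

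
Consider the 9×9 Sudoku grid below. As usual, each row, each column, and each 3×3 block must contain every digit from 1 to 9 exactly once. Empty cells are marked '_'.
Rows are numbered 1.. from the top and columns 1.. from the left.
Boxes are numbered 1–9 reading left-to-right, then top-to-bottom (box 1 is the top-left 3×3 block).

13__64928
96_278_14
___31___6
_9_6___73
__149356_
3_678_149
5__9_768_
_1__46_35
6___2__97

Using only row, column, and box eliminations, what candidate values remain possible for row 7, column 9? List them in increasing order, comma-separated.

1,2

Row 7 already contains {5, 6, 7, 8, 9}.
Column 9 already contains {3, 4, 5, 6, 7, 8, 9}.
Its 3×3 block (box 9) already contains {3, 5, 6, 7, 8, 9}.
Removing those from 1–9 leaves {1, 2} as the candidates for row 7, column 9.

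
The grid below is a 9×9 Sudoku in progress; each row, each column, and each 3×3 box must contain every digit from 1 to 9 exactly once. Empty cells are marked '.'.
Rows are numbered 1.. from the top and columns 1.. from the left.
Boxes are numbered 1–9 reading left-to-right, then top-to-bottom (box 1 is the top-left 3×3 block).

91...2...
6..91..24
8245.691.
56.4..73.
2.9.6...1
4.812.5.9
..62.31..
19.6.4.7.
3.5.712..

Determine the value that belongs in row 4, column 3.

1

Row 4 already contains {3, 4, 5, 6, 7}.
Column 3 already contains {4, 5, 6, 8, 9}.
Its 3×3 block (box 4) already contains {2, 4, 5, 6, 8, 9}.
The only value from 1–9 not eliminated is 1, so row 4, column 3 = 1.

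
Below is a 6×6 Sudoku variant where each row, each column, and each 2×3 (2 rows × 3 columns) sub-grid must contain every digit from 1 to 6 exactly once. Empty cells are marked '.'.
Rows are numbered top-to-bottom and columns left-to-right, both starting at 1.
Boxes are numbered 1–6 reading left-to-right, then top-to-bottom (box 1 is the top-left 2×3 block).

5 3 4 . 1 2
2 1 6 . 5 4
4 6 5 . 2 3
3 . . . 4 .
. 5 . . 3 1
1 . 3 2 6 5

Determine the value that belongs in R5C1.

6

Row 5 already contains {1, 3, 5}.
Column 1 already contains {1, 2, 3, 4, 5}.
Its 2×3 block (box 5) already contains {1, 3, 5}.
The only value from 1–6 not eliminated is 6, so R5C1 = 6.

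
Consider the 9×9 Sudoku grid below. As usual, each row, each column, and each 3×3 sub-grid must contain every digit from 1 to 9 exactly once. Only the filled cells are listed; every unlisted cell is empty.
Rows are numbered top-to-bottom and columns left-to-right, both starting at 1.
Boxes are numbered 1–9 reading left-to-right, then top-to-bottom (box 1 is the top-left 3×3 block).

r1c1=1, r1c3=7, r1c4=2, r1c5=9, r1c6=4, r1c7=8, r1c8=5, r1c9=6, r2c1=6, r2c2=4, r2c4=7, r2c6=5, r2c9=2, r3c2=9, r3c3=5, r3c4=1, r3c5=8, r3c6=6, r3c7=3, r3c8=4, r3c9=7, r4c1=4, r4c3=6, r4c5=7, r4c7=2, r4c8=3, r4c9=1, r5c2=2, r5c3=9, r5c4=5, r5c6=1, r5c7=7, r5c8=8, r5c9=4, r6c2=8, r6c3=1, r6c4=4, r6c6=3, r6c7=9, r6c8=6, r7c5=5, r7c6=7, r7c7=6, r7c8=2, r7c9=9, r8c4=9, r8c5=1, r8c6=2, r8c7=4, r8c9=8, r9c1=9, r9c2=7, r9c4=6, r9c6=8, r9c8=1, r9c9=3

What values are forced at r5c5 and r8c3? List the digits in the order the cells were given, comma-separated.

6,3

For r5c5:
  Row 5 already contains {1, 2, 4, 5, 7, 8, 9}.
  Column 5 already contains {1, 5, 7, 8, 9}.
  Its 3×3 block (box 5) already contains {1, 3, 4, 5, 7}.
  The only value from 1–9 not eliminated is 6, so r5c5 = 6.
For r8c3:
  Row 8 already contains {1, 2, 4, 8, 9}.
  Column 3 already contains {1, 5, 6, 7, 9}.
  Its 3×3 block (box 7) already contains {7, 9}.
  The only value from 1–9 not eliminated is 3, so r8c3 = 3.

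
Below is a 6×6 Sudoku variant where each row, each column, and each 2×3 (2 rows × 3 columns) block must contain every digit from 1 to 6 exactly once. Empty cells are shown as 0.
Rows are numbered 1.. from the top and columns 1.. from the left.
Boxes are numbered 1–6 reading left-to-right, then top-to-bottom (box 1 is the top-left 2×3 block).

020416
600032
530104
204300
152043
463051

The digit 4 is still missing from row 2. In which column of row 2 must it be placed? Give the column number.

2

Consider where 4 can go in row 2.
row 2, column 3 is out (column 3 already has a 4).
row 2, column 4 is out (column 4 already has a 4).
So the only cell in row 2 that can hold 4 is row 2, column 2.
That is column 2.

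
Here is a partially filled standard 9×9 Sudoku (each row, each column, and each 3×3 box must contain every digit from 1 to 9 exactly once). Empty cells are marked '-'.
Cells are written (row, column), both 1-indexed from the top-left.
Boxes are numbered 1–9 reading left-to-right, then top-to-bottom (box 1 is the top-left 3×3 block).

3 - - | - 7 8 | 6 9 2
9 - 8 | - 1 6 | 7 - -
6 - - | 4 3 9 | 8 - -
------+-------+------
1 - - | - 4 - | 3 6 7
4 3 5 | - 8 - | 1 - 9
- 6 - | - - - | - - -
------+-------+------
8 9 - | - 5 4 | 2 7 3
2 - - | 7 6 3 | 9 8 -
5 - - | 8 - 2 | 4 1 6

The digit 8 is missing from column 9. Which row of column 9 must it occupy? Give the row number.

6

Consider where 8 can go in column 9.
(2,9) is out (row 2 already has a 8).
(3,9) is out (row 3 already has a 8).
(8,9) is out (row 8 already has a 8).
So the only cell in column 9 that can hold 8 is (6,9).
That is row 6.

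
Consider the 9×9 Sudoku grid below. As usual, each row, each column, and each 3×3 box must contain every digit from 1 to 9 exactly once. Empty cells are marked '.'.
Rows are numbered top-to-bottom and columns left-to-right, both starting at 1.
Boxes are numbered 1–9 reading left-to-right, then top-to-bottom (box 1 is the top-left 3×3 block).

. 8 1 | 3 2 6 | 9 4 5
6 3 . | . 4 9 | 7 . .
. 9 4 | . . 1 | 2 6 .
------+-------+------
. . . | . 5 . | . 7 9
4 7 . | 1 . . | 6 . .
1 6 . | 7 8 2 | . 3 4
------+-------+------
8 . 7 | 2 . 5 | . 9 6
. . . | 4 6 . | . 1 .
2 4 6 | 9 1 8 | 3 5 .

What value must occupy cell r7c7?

4

Row 7 already contains {2, 5, 6, 7, 8, 9}.
Column 7 already contains {2, 3, 6, 7, 9}.
Its 3×3 block (box 9) already contains {1, 3, 5, 6, 9}.
The only value from 1–9 not eliminated is 4, so r7c7 = 4.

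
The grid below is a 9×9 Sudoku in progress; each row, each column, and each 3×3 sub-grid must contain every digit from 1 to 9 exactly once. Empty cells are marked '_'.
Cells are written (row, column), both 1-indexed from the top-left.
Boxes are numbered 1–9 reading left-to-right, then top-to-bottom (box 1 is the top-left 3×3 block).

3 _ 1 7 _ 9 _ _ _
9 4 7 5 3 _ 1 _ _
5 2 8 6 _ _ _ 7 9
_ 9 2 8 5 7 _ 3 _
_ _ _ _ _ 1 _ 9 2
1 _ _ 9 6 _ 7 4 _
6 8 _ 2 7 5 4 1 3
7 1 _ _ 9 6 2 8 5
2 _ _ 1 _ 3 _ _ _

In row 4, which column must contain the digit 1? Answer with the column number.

Consider where 1 can go in row 4.
(4,1) is out (column 1 already has a 1).
(4,7) is out (column 7 already has a 1).
So the only cell in row 4 that can hold 1 is (4,9).
That is column 9.

9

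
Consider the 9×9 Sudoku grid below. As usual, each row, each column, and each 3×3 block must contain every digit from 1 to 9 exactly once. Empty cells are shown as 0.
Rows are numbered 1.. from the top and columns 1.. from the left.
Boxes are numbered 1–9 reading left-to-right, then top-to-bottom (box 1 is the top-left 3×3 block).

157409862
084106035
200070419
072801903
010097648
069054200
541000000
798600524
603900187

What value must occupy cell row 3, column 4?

Cell row 3, column 4 itself could take any of {3, 5} by direct elimination.
Consider where 5 can go in column 4.
row 5, column 4 is out (box 5 already has a 5).
row 6, column 4 is out (row 6 already has a 5).
row 7, column 4 is out (row 7 already has a 5).
So the only cell in column 4 that can hold 5 is row 3, column 4.
Therefore row 3, column 4 = 5.

5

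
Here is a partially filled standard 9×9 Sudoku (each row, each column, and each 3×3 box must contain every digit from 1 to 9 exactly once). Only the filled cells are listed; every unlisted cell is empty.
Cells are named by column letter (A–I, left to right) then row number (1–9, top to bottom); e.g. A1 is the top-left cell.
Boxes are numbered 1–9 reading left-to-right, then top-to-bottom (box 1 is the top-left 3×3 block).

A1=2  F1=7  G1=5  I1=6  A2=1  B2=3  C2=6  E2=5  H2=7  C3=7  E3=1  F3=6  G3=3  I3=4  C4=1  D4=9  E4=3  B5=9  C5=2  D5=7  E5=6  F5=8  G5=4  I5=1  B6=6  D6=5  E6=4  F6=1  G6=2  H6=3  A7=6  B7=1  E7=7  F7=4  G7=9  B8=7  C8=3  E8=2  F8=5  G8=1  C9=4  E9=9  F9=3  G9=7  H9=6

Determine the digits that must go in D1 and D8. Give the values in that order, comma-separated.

3,6

For D1:
  Consider where 3 can go in box 2.
  E1 is out (column E already has a 3).
  D2 is out (row 2 already has a 3).
  F2 is out (row 2 already has a 3).
  D3 is out (row 3 already has a 3).
  So the only cell in box 2 that can hold 3 is D1.
  So D1 = 3.
For D8:
  Consider where 6 can go in row 8.
  A8 is out (column A already has a 6).
  H8 is out (column H already has a 6).
  I8 is out (column I already has a 6).
  So the only cell in row 8 that can hold 6 is D8.
  So D8 = 6.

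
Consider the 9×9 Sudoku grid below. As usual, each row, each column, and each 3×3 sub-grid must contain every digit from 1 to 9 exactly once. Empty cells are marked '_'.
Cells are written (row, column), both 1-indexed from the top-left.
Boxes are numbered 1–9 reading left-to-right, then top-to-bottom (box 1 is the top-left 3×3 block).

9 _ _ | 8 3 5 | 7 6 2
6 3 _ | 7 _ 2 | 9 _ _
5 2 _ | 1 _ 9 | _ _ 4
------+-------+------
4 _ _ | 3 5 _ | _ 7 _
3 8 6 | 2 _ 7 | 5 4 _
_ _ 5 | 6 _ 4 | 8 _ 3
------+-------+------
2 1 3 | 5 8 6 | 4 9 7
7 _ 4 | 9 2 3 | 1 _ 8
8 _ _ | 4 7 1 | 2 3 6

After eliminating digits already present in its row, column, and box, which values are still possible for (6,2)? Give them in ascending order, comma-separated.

7,9

Row 6 already contains {3, 4, 5, 6, 8}.
Column 2 already contains {1, 2, 3, 8}.
Its 3×3 block (box 4) already contains {3, 4, 5, 6, 8}.
Removing those from 1–9 leaves {7, 9} as the candidates for (6,2).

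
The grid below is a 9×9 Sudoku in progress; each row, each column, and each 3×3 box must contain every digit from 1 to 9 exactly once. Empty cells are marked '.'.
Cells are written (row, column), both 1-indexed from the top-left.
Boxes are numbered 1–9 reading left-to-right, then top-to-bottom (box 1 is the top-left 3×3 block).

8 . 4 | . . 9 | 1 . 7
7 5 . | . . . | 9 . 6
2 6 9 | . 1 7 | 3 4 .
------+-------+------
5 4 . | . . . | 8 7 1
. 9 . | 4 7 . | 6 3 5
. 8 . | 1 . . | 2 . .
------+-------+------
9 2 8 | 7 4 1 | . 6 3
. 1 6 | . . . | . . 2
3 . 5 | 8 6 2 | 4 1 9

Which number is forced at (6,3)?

7

Cell (6,3) itself could take any of {3, 7} by direct elimination.
Consider where 7 can go in row 6.
(6,1) is out (column 1 already has a 7).
(6,5) is out (column 5 already has a 7).
(6,6) is out (column 6 already has a 7).
(6,8) is out (column 8 already has a 7).
(6,9) is out (column 9 already has a 7).
So the only cell in row 6 that can hold 7 is (6,3).
Therefore (6,3) = 7.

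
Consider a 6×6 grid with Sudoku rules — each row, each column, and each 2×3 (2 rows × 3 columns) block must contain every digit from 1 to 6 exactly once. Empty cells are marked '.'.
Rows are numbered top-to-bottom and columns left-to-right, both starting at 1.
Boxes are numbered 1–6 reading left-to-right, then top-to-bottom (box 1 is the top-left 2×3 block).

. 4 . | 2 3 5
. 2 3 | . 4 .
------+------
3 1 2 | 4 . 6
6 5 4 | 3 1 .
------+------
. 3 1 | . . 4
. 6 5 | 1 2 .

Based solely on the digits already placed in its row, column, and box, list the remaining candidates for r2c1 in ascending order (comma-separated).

1,5

Row 2 already contains {2, 3, 4}.
Column 1 already contains {3, 6}.
Its 2×3 block (box 1) already contains {2, 3, 4}.
Removing those from 1–6 leaves {1, 5} as the candidates for r2c1.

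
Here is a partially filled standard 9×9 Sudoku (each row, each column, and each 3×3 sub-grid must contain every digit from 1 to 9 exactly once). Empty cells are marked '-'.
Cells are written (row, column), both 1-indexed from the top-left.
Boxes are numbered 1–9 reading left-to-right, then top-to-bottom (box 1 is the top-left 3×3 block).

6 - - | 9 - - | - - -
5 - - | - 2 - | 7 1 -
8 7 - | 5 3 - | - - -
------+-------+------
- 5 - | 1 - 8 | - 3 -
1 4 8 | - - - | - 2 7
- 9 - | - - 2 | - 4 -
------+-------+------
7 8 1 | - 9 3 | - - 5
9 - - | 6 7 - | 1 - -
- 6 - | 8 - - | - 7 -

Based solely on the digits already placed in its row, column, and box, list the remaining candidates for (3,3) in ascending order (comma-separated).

Row 3 already contains {3, 5, 7, 8}.
Column 3 already contains {1, 8}.
Its 3×3 block (box 1) already contains {5, 6, 7, 8}.
Removing those from 1–9 leaves {2, 4, 9} as the candidates for (3,3).

2,4,9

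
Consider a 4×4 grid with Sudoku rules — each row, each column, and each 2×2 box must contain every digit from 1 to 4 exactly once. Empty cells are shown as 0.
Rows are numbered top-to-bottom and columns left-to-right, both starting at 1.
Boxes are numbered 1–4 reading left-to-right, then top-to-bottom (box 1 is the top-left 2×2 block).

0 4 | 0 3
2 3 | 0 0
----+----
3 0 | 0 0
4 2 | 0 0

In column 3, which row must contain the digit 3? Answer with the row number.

Consider where 3 can go in column 3.
R1C3 is out (row 1 already has a 3).
R2C3 is out (row 2 already has a 3).
R3C3 is out (row 3 already has a 3).
So the only cell in column 3 that can hold 3 is R4C3.
That is row 4.

4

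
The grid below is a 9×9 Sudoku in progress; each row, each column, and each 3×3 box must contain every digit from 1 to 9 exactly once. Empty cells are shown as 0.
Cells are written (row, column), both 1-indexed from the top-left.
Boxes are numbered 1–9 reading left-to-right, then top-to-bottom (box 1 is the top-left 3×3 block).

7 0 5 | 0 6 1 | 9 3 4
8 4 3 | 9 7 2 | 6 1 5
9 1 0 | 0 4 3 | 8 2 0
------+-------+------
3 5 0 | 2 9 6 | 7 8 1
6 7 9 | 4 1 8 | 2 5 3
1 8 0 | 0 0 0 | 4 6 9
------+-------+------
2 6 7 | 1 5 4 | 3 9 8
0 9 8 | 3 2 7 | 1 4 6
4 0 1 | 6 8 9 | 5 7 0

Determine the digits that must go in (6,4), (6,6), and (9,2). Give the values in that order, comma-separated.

For (6,4):
  Consider where 7 can go in row 6.
  (6,3) is out (column 3 already has a 7).
  (6,5) is out (column 5 already has a 7).
  (6,6) is out (column 6 already has a 7).
  So the only cell in row 6 that can hold 7 is (6,4).
  So (6,4) = 7.
For (6,6):
  Row 6 already contains {1, 4, 6, 8, 9}.
  Column 6 already contains {1, 2, 3, 4, 6, 7, 8, 9}.
  Its 3×3 block (box 5) already contains {1, 2, 4, 6, 8, 9}.
  The only value from 1–9 not eliminated is 5, so (6,6) = 5.
For (9,2):
  Row 9 already contains {1, 4, 5, 6, 7, 8, 9}.
  Column 2 already contains {1, 4, 5, 6, 7, 8, 9}.
  Its 3×3 block (box 7) already contains {1, 2, 4, 6, 7, 8, 9}.
  The only value from 1–9 not eliminated is 3, so (9,2) = 3.

7,5,3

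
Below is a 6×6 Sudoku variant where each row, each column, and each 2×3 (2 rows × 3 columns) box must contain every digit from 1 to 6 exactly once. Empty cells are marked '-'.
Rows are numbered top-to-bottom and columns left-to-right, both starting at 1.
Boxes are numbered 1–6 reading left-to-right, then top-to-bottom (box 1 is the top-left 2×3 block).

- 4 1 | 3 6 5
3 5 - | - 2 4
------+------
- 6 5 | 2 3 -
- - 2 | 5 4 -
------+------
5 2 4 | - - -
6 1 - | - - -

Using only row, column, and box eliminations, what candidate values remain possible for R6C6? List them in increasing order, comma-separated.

2,3

Row 6 already contains {1, 6}.
Column 6 already contains {4, 5}.
Its 2×3 block (box 6) already contains {}.
Removing those from 1–6 leaves {2, 3} as the candidates for R6C6.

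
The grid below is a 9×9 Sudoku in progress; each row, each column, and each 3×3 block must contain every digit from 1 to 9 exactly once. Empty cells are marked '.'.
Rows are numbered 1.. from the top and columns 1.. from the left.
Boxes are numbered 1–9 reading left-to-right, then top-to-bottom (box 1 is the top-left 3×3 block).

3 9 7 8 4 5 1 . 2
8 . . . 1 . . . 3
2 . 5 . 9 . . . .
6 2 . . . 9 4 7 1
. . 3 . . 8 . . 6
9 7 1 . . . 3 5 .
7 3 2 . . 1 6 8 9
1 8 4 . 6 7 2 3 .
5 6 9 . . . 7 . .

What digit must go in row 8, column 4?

Cell row 8, column 4 itself could take any of {5, 9} by direct elimination.
Consider where 9 can go in box 8.
row 7, column 4 is out (row 7 already has a 9).
row 7, column 5 is out (row 7 already has a 9).
row 9, column 4 is out (row 9 already has a 9).
row 9, column 5 is out (row 9 already has a 9).
row 9, column 6 is out (row 9 already has a 9).
So the only cell in box 8 that can hold 9 is row 8, column 4.
Therefore row 8, column 4 = 9.

9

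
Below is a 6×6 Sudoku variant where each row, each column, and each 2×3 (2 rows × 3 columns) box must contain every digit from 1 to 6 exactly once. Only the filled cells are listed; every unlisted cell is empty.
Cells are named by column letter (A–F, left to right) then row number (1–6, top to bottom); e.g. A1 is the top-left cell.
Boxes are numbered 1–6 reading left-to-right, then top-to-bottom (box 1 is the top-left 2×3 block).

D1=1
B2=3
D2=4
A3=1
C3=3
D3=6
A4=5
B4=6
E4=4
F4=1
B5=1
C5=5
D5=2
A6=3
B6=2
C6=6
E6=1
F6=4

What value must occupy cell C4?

2

Row 4 already contains {1, 4, 5, 6}.
Column C already contains {3, 5, 6}.
Its 2×3 block (box 3) already contains {1, 3, 5, 6}.
The only value from 1–6 not eliminated is 2, so C4 = 2.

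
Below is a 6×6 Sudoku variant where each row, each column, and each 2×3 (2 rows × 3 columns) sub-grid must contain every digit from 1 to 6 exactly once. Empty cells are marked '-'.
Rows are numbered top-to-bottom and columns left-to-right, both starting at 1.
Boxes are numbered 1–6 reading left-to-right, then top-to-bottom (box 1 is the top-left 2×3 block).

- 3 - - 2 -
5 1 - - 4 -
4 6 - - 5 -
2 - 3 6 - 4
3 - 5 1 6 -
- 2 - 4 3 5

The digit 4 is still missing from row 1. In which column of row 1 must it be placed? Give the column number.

Consider where 4 can go in row 1.
R1C1 is out (column 1 already has a 4).
R1C4 is out (column 4 already has a 4).
R1C6 is out (column 6 already has a 4).
So the only cell in row 1 that can hold 4 is R1C3.
That is column 3.

3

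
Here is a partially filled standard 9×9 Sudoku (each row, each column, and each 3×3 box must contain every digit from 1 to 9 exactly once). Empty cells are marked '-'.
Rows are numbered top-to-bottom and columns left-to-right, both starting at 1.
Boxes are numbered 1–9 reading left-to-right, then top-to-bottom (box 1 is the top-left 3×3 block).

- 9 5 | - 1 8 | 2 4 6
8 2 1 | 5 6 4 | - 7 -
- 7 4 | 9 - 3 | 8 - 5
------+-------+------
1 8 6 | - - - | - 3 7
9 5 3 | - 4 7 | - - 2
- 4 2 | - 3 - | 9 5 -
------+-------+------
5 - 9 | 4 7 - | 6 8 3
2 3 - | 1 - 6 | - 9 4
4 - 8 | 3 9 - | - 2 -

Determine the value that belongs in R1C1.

3

Row 1 already contains {1, 2, 4, 5, 6, 8, 9}.
Column 1 already contains {1, 2, 4, 5, 8, 9}.
Its 3×3 block (box 1) already contains {1, 2, 4, 5, 7, 8, 9}.
The only value from 1–9 not eliminated is 3, so R1C1 = 3.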